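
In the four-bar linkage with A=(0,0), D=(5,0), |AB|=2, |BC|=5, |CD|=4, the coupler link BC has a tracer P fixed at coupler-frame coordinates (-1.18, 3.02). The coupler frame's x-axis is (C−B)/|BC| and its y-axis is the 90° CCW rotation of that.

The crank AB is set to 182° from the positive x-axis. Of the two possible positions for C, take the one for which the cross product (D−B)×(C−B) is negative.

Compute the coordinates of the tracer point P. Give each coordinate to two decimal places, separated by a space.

A=(0,0), D=(5.00,0)
B = A + 2.00·(cos182°, sin182°) = (-1.9988, -0.0698)
|BD| = 6.9991
circle(B,5.00) ∩ circle(D,4.00): a=4.1425, h=2.7999
  candidates: C₊=(2.1156,2.7713) cross=19.597; C₋=(2.1714,-2.8283) cross=-19.597
  mode - wants cross < 0 → take C=(2.1714,-2.8283) (cross=-19.597)
ex = (C−B)/|BC| = (0.8340,-0.5517); ey = (0.5517,0.8340)
P = B + -1.18·ex + 3.02·ey = (-1.3168,3.1000)

-1.32 3.10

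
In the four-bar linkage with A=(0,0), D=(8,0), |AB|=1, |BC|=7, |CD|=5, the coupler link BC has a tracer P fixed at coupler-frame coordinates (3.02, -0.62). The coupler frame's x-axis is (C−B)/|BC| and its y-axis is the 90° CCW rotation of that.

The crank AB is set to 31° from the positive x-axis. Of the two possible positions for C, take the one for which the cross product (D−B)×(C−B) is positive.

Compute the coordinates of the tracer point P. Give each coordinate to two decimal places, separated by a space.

3.64 1.85

A=(0,0), D=(8.00,0)
B = A + 1.00·(cos31°, sin31°) = (0.8572, 0.5150)
|BD| = 7.1614
circle(B,7.00) ∩ circle(D,5.00): a=5.2563, h=4.6229
  candidates: C₊=(6.4324,4.7479) cross=33.106; C₋=(5.7674,-4.4739) cross=-33.106
  mode + wants cross > 0 → take C=(6.4324,4.7479) (cross=33.106)
ex = (C−B)/|BC| = (0.7965,0.6047); ey = (-0.6047,0.7965)
P = B + 3.02·ex + -0.62·ey = (3.6374,1.8474)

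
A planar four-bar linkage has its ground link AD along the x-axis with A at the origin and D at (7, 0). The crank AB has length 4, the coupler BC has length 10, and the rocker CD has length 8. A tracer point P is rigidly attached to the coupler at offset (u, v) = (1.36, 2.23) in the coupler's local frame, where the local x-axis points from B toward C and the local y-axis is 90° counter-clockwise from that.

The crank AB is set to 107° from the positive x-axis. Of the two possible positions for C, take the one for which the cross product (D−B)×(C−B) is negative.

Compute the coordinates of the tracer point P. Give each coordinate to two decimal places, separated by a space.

1.34 3.11

A=(0,0), D=(7.00,0)
B = A + 4.00·(cos107°, sin107°) = (-1.1695, 3.8252)
|BD| = 9.0207
circle(B,10.00) ∩ circle(D,8.00): a=6.5058, h=7.5944
  candidates: C₊=(7.9428,7.9443) cross=68.507; C₋=(1.5020,-5.8113) cross=-68.507
  mode - wants cross < 0 → take C=(1.5020,-5.8113) (cross=-68.507)
ex = (C−B)/|BC| = (0.2671,-0.9637); ey = (0.9637,0.2671)
P = B + 1.36·ex + 2.23·ey = (1.3428,3.1104)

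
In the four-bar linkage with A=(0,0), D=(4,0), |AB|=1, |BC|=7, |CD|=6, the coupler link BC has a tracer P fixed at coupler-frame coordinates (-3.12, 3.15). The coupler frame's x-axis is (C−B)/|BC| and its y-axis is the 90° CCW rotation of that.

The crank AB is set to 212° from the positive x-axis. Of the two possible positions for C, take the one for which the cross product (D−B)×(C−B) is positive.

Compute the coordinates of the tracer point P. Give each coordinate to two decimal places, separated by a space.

A=(0,0), D=(4.00,0)
B = A + 1.00·(cos212°, sin212°) = (-0.8480, -0.5299)
|BD| = 4.8769
circle(B,7.00) ∩ circle(D,6.00): a=3.7713, h=5.8972
  candidates: C₊=(2.2601,5.7422) cross=28.760; C₋=(3.5417,-5.9825) cross=-28.760
  mode + wants cross > 0 → take C=(2.2601,5.7422) (cross=28.760)
ex = (C−B)/|BC| = (0.4440,0.8960); ey = (-0.8960,0.4440)
P = B + -3.12·ex + 3.15·ey = (-5.0558,-1.9268)

-5.06 -1.93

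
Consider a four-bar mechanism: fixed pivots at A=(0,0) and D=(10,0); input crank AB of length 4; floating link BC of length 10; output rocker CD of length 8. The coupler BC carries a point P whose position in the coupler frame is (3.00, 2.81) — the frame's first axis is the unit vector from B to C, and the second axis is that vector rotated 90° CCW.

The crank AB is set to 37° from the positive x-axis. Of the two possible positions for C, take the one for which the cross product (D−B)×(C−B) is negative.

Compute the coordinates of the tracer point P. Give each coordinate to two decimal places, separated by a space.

6.80 0.43

A=(0,0), D=(10.00,0)
B = A + 4.00·(cos37°, sin37°) = (3.1945, 2.4073)
|BD| = 7.2187
circle(B,10.00) ∩ circle(D,8.00): a=6.1029, h=7.9218
  candidates: C₊=(11.5898,7.8404) cross=57.185; C₋=(6.3063,-7.0963) cross=-57.185
  mode - wants cross < 0 → take C=(6.3063,-7.0963) (cross=-57.185)
ex = (C−B)/|BC| = (0.3112,-0.9504); ey = (0.9504,0.3112)
P = B + 3.00·ex + 2.81·ey = (6.7986,0.4306)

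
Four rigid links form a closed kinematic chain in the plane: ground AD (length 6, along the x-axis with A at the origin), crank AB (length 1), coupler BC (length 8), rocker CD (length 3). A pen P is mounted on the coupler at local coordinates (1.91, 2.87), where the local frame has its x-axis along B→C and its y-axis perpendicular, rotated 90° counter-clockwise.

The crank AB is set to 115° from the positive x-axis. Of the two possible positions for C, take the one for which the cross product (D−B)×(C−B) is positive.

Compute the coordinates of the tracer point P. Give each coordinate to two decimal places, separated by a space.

0.81 4.13

A=(0,0), D=(6.00,0)
B = A + 1.00·(cos115°, sin115°) = (-0.4226, 0.9063)
|BD| = 6.4862
circle(B,8.00) ∩ circle(D,3.00): a=7.4829, h=2.8296
  candidates: C₊=(7.3822,2.6626) cross=18.354; C₋=(6.5915,-2.9411) cross=-18.354
  mode + wants cross > 0 → take C=(7.3822,2.6626) (cross=18.354)
ex = (C−B)/|BC| = (0.9756,0.2195); ey = (-0.2195,0.9756)
P = B + 1.91·ex + 2.87·ey = (0.8107,4.1256)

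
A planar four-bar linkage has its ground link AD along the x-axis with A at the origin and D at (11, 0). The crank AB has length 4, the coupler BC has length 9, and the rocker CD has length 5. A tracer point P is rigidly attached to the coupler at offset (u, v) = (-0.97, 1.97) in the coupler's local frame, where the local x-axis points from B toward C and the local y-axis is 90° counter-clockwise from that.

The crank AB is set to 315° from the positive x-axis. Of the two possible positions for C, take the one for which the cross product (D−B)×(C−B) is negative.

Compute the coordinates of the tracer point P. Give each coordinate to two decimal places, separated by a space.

2.35 -0.68

A=(0,0), D=(11.00,0)
B = A + 4.00·(cos315°, sin315°) = (2.8284, -2.8284)
|BD| = 8.6472
circle(B,9.00) ∩ circle(D,5.00): a=7.5616, h=4.8807
  candidates: C₊=(8.3777,4.2572) cross=42.205; C₋=(11.5706,-4.9673) cross=-42.205
  mode - wants cross < 0 → take C=(11.5706,-4.9673) (cross=-42.205)
ex = (C−B)/|BC| = (0.9713,-0.2377); ey = (0.2377,0.9713)
P = B + -0.97·ex + 1.97·ey = (2.3544,-0.6843)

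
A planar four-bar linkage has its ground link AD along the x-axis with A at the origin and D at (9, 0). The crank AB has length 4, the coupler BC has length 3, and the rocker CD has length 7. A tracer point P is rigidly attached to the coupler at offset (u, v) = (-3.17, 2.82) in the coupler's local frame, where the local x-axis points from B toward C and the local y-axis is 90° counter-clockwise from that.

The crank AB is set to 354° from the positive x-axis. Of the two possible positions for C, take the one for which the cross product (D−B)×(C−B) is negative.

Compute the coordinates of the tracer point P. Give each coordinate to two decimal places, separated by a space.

7.85 1.32

A=(0,0), D=(9.00,0)
B = A + 4.00·(cos354°, sin354°) = (3.9781, -0.4181)
|BD| = 5.0393
circle(B,3.00) ∩ circle(D,7.00): a=-1.4492, h=2.6268
  candidates: C₊=(2.3160,2.0794) cross=13.237; C₋=(2.7519,-3.1561) cross=-13.237
  mode - wants cross < 0 → take C=(2.7519,-3.1561) (cross=-13.237)
ex = (C−B)/|BC| = (-0.4087,-0.9126); ey = (0.9126,-0.4087)
P = B + -3.17·ex + 2.82·ey = (7.8475,1.3223)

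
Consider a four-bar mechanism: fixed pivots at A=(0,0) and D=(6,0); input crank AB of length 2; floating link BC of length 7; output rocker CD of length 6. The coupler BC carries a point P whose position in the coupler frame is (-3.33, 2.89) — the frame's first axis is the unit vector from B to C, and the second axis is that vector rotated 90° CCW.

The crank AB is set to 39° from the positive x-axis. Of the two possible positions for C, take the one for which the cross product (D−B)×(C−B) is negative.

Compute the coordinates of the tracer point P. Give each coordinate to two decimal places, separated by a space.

3.40 5.26

A=(0,0), D=(6.00,0)
B = A + 2.00·(cos39°, sin39°) = (1.5543, 1.2586)
|BD| = 4.6204
circle(B,7.00) ∩ circle(D,6.00): a=3.7170, h=5.9316
  candidates: C₊=(6.7465,5.9534) cross=27.407; C₋=(3.5149,-5.4612) cross=-27.407
  mode - wants cross < 0 → take C=(3.5149,-5.4612) (cross=-27.407)
ex = (C−B)/|BC| = (0.2801,-0.9600); ey = (0.9600,0.2801)
P = B + -3.33·ex + 2.89·ey = (3.3959,5.2648)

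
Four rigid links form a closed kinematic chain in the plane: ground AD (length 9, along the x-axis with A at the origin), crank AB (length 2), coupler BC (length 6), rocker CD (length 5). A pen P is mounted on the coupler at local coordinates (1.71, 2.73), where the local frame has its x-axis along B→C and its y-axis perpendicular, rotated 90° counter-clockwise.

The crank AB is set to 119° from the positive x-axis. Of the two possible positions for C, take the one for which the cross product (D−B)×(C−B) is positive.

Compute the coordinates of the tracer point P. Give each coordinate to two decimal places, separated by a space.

A=(0,0), D=(9.00,0)
B = A + 2.00·(cos119°, sin119°) = (-0.9696, 1.7492)
|BD| = 10.1219
circle(B,6.00) ∩ circle(D,5.00): a=5.6043, h=2.1428
  candidates: C₊=(4.9207,2.8912) cross=21.689; C₋=(4.1801,-1.3298) cross=-21.689
  mode + wants cross > 0 → take C=(4.9207,2.8912) (cross=21.689)
ex = (C−B)/|BC| = (0.9817,0.1903); ey = (-0.1903,0.9817)
P = B + 1.71·ex + 2.73·ey = (0.1895,4.7548)

0.19 4.75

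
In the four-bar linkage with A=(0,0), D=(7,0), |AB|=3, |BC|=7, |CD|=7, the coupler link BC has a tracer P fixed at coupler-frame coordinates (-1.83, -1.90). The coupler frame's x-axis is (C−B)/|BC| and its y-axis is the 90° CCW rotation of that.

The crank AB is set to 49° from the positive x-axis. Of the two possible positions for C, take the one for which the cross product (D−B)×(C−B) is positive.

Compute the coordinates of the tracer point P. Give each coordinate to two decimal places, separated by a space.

A=(0,0), D=(7.00,0)
B = A + 3.00·(cos49°, sin49°) = (1.9682, 2.2641)
|BD| = 5.5177
circle(B,7.00) ∩ circle(D,7.00): a=2.7589, h=6.4334
  candidates: C₊=(7.1239,6.9989) cross=35.498; C₋=(1.8442,-4.7348) cross=-35.498
  mode + wants cross > 0 → take C=(7.1239,6.9989) (cross=35.498)
ex = (C−B)/|BC| = (0.7365,0.6764); ey = (-0.6764,0.7365)
P = B + -1.83·ex + -1.90·ey = (1.9055,-0.3731)

1.91 -0.37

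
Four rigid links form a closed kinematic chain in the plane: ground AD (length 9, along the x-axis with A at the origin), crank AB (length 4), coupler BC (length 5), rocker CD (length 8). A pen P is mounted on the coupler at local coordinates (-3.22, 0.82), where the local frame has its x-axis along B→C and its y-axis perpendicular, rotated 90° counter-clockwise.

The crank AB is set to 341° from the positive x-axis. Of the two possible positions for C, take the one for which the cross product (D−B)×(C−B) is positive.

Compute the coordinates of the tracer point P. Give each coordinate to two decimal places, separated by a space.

A=(0,0), D=(9.00,0)
B = A + 4.00·(cos341°, sin341°) = (3.7821, -1.3023)
|BD| = 5.3780
circle(B,5.00) ∩ circle(D,8.00): a=-0.9369, h=4.9114
  candidates: C₊=(1.6838,3.2361) cross=26.414; C₋=(4.0623,-6.2944) cross=-26.414
  mode + wants cross > 0 → take C=(1.6838,3.2361) (cross=26.414)
ex = (C−B)/|BC| = (-0.4197,0.9077); ey = (-0.9077,-0.4197)
P = B + -3.22·ex + 0.82·ey = (4.3891,-4.5691)

4.39 -4.57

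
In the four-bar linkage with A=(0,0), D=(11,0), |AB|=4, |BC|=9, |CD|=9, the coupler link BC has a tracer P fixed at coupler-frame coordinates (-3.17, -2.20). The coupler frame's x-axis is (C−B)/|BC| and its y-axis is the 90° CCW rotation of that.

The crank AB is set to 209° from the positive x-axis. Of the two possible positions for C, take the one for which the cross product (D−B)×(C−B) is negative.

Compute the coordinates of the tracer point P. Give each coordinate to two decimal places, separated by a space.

-7.33 -2.39

A=(0,0), D=(11.00,0)
B = A + 4.00·(cos209°, sin209°) = (-3.4985, -1.9392)
|BD| = 14.6276
circle(B,9.00) ∩ circle(D,9.00): a=7.3138, h=5.2448
  candidates: C₊=(3.0554,4.2289) cross=76.719; C₋=(4.4461,-6.1682) cross=-76.719
  mode - wants cross < 0 → take C=(4.4461,-6.1682) (cross=-76.719)
ex = (C−B)/|BC| = (0.8827,-0.4699); ey = (0.4699,0.8827)
P = B + -3.17·ex + -2.20·ey = (-7.3305,-2.3917)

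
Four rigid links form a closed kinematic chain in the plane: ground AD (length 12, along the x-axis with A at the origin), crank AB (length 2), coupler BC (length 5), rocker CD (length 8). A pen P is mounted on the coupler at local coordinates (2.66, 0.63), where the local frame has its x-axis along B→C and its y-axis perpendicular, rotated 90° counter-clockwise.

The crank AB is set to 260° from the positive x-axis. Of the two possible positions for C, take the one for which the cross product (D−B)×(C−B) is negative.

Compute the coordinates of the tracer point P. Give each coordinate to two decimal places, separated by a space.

A=(0,0), D=(12.00,0)
B = A + 2.00·(cos260°, sin260°) = (-0.3473, -1.9696)
|BD| = 12.5034
circle(B,5.00) ∩ circle(D,8.00): a=4.6921, h=1.7274
  candidates: C₊=(4.0141,0.4754) cross=21.599; C₋=(4.5584,-2.9363) cross=-21.599
  mode - wants cross < 0 → take C=(4.5584,-2.9363) (cross=-21.599)
ex = (C−B)/|BC| = (0.9811,-0.1933); ey = (0.1933,0.9811)
P = B + 2.66·ex + 0.63·ey = (2.3843,-1.8658)

2.38 -1.87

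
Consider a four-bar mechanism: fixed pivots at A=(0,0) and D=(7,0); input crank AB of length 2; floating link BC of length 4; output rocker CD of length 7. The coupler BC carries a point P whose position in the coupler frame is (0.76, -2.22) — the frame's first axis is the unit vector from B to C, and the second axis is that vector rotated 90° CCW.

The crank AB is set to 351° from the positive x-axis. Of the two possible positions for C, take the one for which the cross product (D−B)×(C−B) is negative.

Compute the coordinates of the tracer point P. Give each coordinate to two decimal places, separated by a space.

-0.32 -0.78

A=(0,0), D=(7.00,0)
B = A + 2.00·(cos351°, sin351°) = (1.9754, -0.3129)
|BD| = 5.0344
circle(B,4.00) ∩ circle(D,7.00): a=-0.7603, h=3.9271
  candidates: C₊=(0.9725,3.5594) cross=19.770; C₋=(1.4606,-4.2796) cross=-19.770
  mode - wants cross < 0 → take C=(1.4606,-4.2796) (cross=-19.770)
ex = (C−B)/|BC| = (-0.1287,-0.9917); ey = (0.9917,-0.1287)
P = B + 0.76·ex + -2.22·ey = (-0.3240,-0.7808)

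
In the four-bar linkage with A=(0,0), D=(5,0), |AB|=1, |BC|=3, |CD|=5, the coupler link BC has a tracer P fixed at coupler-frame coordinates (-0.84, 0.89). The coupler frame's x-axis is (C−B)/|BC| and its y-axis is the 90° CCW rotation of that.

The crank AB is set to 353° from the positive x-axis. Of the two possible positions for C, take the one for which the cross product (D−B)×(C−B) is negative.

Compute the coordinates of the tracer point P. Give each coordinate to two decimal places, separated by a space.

A=(0,0), D=(5.00,0)
B = A + 1.00·(cos353°, sin353°) = (0.9925, -0.1219)
|BD| = 4.0093
circle(B,3.00) ∩ circle(D,5.00): a=0.0093, h=3.0000
  candidates: C₊=(0.9106,2.8770) cross=12.028; C₋=(1.0930,-3.1202) cross=-12.028
  mode - wants cross < 0 → take C=(1.0930,-3.1202) (cross=-12.028)
ex = (C−B)/|BC| = (0.0335,-0.9994); ey = (0.9994,0.0335)
P = B + -0.84·ex + 0.89·ey = (1.8539,0.7475)

1.85 0.75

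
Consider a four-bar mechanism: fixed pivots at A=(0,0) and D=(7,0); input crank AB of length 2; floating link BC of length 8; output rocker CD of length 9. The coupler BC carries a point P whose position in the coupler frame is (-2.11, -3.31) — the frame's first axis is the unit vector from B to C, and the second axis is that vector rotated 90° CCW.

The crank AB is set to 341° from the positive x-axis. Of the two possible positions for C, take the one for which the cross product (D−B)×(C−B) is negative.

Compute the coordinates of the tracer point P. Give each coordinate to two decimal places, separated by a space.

-1.83 0.60

A=(0,0), D=(7.00,0)
B = A + 2.00·(cos341°, sin341°) = (1.8910, -0.6511)
|BD| = 5.1503
circle(B,8.00) ∩ circle(D,9.00): a=0.9248, h=7.9464
  candidates: C₊=(1.8037,7.3484) cross=40.926; C₋=(3.8130,-8.4168) cross=-40.926
  mode - wants cross < 0 → take C=(3.8130,-8.4168) (cross=-40.926)
ex = (C−B)/|BC| = (0.2402,-0.9707); ey = (0.9707,0.2402)
P = B + -2.11·ex + -3.31·ey = (-1.8289,0.6019)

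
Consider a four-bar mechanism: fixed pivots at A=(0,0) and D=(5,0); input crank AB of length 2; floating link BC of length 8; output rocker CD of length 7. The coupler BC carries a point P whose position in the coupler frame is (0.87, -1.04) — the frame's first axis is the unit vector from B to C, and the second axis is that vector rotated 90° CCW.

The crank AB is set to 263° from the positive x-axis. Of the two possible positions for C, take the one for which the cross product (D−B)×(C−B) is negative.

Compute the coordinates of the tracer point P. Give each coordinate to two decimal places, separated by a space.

A=(0,0), D=(5.00,0)
B = A + 2.00·(cos263°, sin263°) = (-0.2437, -1.9851)
|BD| = 5.6069
circle(B,8.00) ∩ circle(D,7.00): a=4.1411, h=6.8448
  candidates: C₊=(1.2058,5.8825) cross=38.378; C₋=(6.0525,-6.9204) cross=-38.378
  mode - wants cross < 0 → take C=(6.0525,-6.9204) (cross=-38.378)
ex = (C−B)/|BC| = (0.7870,-0.6169); ey = (0.6169,0.7870)
P = B + 0.87·ex + -1.04·ey = (-0.2006,-3.3403)

-0.20 -3.34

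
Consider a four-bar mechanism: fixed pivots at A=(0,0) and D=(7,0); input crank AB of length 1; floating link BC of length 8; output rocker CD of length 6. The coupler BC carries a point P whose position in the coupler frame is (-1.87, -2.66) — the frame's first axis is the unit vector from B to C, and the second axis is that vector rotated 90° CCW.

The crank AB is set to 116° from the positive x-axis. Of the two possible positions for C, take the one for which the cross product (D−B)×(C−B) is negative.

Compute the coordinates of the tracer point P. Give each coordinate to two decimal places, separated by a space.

-3.69 0.75

A=(0,0), D=(7.00,0)
B = A + 1.00·(cos116°, sin116°) = (-0.4384, 0.8988)
|BD| = 7.4925
circle(B,8.00) ∩ circle(D,6.00): a=5.6148, h=5.6986
  candidates: C₊=(5.8195,5.8827) cross=42.697; C₋=(4.4523,-5.4322) cross=-42.697
  mode - wants cross < 0 → take C=(4.4523,-5.4322) (cross=-42.697)
ex = (C−B)/|BC| = (0.6113,-0.7914); ey = (0.7914,0.6113)
P = B + -1.87·ex + -2.66·ey = (-3.6866,0.7525)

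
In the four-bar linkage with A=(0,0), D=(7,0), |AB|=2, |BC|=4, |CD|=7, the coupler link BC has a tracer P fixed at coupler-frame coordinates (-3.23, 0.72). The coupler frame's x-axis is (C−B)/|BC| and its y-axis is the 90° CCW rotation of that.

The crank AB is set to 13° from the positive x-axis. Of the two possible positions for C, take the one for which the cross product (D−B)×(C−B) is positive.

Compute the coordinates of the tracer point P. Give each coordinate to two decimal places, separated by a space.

A=(0,0), D=(7.00,0)
B = A + 2.00·(cos13°, sin13°) = (1.9487, 0.4499)
|BD| = 5.0713
circle(B,4.00) ∩ circle(D,7.00): a=-0.7180, h=3.9350
  candidates: C₊=(1.5827,4.4331) cross=19.956; C₋=(0.8845,-3.4059) cross=-19.956
  mode + wants cross > 0 → take C=(1.5827,4.4331) (cross=19.956)
ex = (C−B)/|BC| = (-0.0915,0.9958); ey = (-0.9958,-0.0915)
P = B + -3.23·ex + 0.72·ey = (1.5274,-2.8324)

1.53 -2.83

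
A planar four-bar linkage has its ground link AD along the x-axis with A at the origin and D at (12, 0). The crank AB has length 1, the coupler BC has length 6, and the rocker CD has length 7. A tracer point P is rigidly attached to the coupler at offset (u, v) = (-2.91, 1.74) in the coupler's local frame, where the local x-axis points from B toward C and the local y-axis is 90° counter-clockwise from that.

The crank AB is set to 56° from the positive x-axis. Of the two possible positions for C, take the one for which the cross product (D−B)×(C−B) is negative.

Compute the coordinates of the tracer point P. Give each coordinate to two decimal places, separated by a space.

-0.84 3.92

A=(0,0), D=(12.00,0)
B = A + 1.00·(cos56°, sin56°) = (0.5592, 0.8290)
|BD| = 11.4708
circle(B,6.00) ∩ circle(D,7.00): a=5.1687, h=3.0470
  candidates: C₊=(5.9346,3.4945) cross=34.951; C₋=(5.4942,-2.5835) cross=-34.951
  mode - wants cross < 0 → take C=(5.4942,-2.5835) (cross=-34.951)
ex = (C−B)/|BC| = (0.8225,-0.5688); ey = (0.5688,0.8225)
P = B + -2.91·ex + 1.74·ey = (-0.8446,3.9153)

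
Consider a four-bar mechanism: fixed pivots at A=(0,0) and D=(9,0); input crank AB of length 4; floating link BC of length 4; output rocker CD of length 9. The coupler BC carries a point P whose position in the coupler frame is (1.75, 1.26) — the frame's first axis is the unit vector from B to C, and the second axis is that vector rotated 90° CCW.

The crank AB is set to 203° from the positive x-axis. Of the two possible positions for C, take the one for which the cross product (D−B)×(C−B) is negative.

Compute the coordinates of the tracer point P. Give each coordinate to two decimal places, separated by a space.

A=(0,0), D=(9.00,0)
B = A + 4.00·(cos203°, sin203°) = (-3.6820, -1.5629)
|BD| = 12.7780
circle(B,4.00) ∩ circle(D,9.00): a=3.8455, h=1.1008
  candidates: C₊=(0.0000,-0.0000) cross=14.066; C₋=(0.2693,-2.1851) cross=-14.066
  mode - wants cross < 0 → take C=(0.2693,-2.1851) (cross=-14.066)
ex = (C−B)/|BC| = (0.9878,-0.1555); ey = (0.1555,0.9878)
P = B + 1.75·ex + 1.26·ey = (-1.7573,-0.5905)

-1.76 -0.59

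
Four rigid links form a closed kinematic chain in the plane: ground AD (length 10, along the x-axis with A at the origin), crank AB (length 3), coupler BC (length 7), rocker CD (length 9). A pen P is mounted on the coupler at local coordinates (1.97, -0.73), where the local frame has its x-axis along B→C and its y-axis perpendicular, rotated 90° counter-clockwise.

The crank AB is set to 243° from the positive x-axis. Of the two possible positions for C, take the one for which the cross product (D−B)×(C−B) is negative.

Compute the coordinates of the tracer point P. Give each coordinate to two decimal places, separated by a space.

-0.23 -4.44

A=(0,0), D=(10.00,0)
B = A + 3.00·(cos243°, sin243°) = (-1.3620, -2.6730)
|BD| = 11.6722
circle(B,7.00) ∩ circle(D,9.00): a=4.4653, h=5.3908
  candidates: C₊=(1.7501,3.5971) cross=62.923; C₋=(4.2192,-6.8980) cross=-62.923
  mode - wants cross < 0 → take C=(4.2192,-6.8980) (cross=-62.923)
ex = (C−B)/|BC| = (0.7973,-0.6036); ey = (0.6036,0.7973)
P = B + 1.97·ex + -0.73·ey = (-0.2319,-4.4441)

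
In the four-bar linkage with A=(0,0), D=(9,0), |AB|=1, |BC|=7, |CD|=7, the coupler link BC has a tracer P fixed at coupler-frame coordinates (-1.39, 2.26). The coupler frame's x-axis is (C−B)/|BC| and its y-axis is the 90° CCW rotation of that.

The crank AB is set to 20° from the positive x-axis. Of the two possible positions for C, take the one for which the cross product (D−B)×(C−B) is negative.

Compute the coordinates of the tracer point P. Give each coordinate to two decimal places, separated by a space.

2.09 2.73

A=(0,0), D=(9.00,0)
B = A + 1.00·(cos20°, sin20°) = (0.9397, 0.3420)
|BD| = 8.0676
circle(B,7.00) ∩ circle(D,7.00): a=4.0338, h=5.7209
  candidates: C₊=(5.2124,5.8868) cross=46.154; C₋=(4.7273,-5.5447) cross=-46.154
  mode - wants cross < 0 → take C=(4.7273,-5.5447) (cross=-46.154)
ex = (C−B)/|BC| = (0.5411,-0.8410); ey = (0.8410,0.5411)
P = B + -1.39·ex + 2.26·ey = (2.0882,2.7338)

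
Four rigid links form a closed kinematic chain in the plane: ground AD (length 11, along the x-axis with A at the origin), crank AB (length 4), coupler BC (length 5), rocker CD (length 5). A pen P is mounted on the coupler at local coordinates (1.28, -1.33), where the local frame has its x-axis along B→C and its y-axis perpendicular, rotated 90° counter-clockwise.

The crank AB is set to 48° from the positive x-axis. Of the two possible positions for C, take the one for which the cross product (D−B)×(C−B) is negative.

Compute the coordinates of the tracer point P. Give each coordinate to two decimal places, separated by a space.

A=(0,0), D=(11.00,0)
B = A + 4.00·(cos48°, sin48°) = (2.6765, 2.9726)
|BD| = 8.8384
circle(B,5.00) ∩ circle(D,5.00): a=4.4192, h=2.3390
  candidates: C₊=(7.6249,3.6890) cross=20.673; C₋=(6.0516,-0.7164) cross=-20.673
  mode - wants cross < 0 → take C=(6.0516,-0.7164) (cross=-20.673)
ex = (C−B)/|BC| = (0.6750,-0.7378); ey = (0.7378,0.6750)
P = B + 1.28·ex + -1.33·ey = (2.5593,1.1304)

2.56 1.13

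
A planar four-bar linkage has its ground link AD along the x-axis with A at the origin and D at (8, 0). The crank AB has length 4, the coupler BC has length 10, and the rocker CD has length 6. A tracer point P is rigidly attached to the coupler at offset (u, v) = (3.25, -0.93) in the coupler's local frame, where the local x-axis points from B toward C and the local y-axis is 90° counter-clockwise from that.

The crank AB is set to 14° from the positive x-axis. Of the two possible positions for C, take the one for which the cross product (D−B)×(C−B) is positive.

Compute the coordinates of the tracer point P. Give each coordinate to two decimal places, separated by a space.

A=(0,0), D=(8.00,0)
B = A + 4.00·(cos14°, sin14°) = (3.8812, 0.9677)
|BD| = 4.2310
circle(B,10.00) ∩ circle(D,6.00): a=9.6788, h=2.5143
  candidates: C₊=(13.8784,1.2016) cross=10.638; C₋=(12.7284,-3.6936) cross=-10.638
  mode + wants cross > 0 → take C=(13.8784,1.2016) (cross=10.638)
ex = (C−B)/|BC| = (0.9997,0.0234); ey = (-0.0234,0.9997)
P = B + 3.25·ex + -0.93·ey = (7.1520,0.1140)

7.15 0.11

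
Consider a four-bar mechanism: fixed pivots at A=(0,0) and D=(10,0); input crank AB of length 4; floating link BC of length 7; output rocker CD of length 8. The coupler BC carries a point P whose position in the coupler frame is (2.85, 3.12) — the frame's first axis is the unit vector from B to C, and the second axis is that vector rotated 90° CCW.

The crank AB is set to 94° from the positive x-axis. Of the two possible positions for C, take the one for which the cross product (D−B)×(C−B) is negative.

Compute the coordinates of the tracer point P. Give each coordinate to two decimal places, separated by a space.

A=(0,0), D=(10.00,0)
B = A + 4.00·(cos94°, sin94°) = (-0.2790, 3.9903)
|BD| = 11.0264
circle(B,7.00) ∩ circle(D,8.00): a=4.8330, h=5.0638
  candidates: C₊=(6.0589,6.9619) cross=55.835; C₋=(2.3939,-2.4793) cross=-55.835
  mode - wants cross < 0 → take C=(2.3939,-2.4793) (cross=-55.835)
ex = (C−B)/|BC| = (0.3818,-0.9242); ey = (0.9242,0.3818)
P = B + 2.85·ex + 3.12·ey = (3.6928,2.5476)

3.69 2.55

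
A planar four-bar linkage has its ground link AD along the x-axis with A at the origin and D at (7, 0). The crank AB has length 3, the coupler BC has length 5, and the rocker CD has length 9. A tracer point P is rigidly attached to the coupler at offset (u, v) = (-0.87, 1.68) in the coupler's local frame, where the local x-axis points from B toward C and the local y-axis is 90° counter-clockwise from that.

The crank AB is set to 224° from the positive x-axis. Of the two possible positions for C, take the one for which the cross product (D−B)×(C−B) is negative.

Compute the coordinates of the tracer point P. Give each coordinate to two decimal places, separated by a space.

-1.22 -0.44

A=(0,0), D=(7.00,0)
B = A + 3.00·(cos224°, sin224°) = (-2.1580, -2.0840)
|BD| = 9.3921
circle(B,5.00) ∩ circle(D,9.00): a=1.7149, h=4.6967
  candidates: C₊=(-1.5280,2.8762) cross=44.112; C₋=(0.5562,-6.2831) cross=-44.112
  mode - wants cross < 0 → take C=(0.5562,-6.2831) (cross=-44.112)
ex = (C−B)/|BC| = (0.5428,-0.8398); ey = (0.8398,0.5428)
P = B + -0.87·ex + 1.68·ey = (-1.2194,-0.4413)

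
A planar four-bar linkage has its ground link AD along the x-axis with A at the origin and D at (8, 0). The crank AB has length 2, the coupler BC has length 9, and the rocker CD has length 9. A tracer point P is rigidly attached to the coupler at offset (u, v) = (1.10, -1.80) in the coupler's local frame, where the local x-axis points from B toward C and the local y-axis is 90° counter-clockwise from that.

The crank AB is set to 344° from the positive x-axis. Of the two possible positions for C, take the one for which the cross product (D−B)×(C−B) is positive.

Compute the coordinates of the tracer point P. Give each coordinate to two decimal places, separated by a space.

A=(0,0), D=(8.00,0)
B = A + 2.00·(cos344°, sin344°) = (1.9225, -0.5513)
|BD| = 6.1024
circle(B,9.00) ∩ circle(D,9.00): a=3.0512, h=8.4670
  candidates: C₊=(4.1964,8.1567) cross=51.669; C₋=(5.7261,-8.7080) cross=-51.669
  mode + wants cross > 0 → take C=(4.1964,8.1567) (cross=51.669)
ex = (C−B)/|BC| = (0.2527,0.9676); ey = (-0.9676,0.2527)
P = B + 1.10·ex + -1.80·ey = (3.9420,0.0583)

3.94 0.06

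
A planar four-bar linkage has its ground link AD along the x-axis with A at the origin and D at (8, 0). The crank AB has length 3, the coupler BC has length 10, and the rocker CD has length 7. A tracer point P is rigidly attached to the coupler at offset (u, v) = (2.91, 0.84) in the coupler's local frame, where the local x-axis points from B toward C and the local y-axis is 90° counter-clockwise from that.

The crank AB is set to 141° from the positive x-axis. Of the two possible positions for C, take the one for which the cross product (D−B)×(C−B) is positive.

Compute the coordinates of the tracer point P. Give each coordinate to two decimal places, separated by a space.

A=(0,0), D=(8.00,0)
B = A + 3.00·(cos141°, sin141°) = (-2.3314, 1.8880)
|BD| = 10.5025
circle(B,10.00) ∩ circle(D,7.00): a=7.6792, h=6.4054
  candidates: C₊=(6.3742,6.8086) cross=67.273; C₋=(4.0713,-5.7935) cross=-67.273
  mode + wants cross > 0 → take C=(6.3742,6.8086) (cross=67.273)
ex = (C−B)/|BC| = (0.8706,0.4921); ey = (-0.4921,0.8706)
P = B + 2.91·ex + 0.84·ey = (-0.2114,4.0511)

-0.21 4.05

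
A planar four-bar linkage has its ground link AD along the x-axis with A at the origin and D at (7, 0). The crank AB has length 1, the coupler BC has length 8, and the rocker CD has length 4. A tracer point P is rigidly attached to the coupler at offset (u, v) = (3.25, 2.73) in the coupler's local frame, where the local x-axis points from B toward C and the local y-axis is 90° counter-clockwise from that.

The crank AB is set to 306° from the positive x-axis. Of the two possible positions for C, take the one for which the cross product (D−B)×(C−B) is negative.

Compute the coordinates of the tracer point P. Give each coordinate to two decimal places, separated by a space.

A=(0,0), D=(7.00,0)
B = A + 1.00·(cos306°, sin306°) = (0.5878, -0.8090)
|BD| = 6.4630
circle(B,8.00) ∩ circle(D,4.00): a=6.9449, h=3.9709
  candidates: C₊=(6.9810,4.0000) cross=25.664; C₋=(7.9752,-3.8793) cross=-25.664
  mode - wants cross < 0 → take C=(7.9752,-3.8793) (cross=-25.664)
ex = (C−B)/|BC| = (0.9234,-0.3838); ey = (0.3838,0.9234)
P = B + 3.25·ex + 2.73·ey = (4.6366,0.4646)

4.64 0.46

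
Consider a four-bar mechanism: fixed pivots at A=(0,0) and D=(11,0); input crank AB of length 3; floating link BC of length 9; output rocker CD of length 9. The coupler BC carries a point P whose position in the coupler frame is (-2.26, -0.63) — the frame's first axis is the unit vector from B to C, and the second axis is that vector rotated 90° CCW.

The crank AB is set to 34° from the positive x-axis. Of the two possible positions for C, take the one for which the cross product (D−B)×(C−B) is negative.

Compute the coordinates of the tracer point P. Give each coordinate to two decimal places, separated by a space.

1.20 3.64

A=(0,0), D=(11.00,0)
B = A + 3.00·(cos34°, sin34°) = (2.4871, 1.6776)
|BD| = 8.6766
circle(B,9.00) ∩ circle(D,9.00): a=4.3383, h=7.8854
  candidates: C₊=(8.2682,8.5754) cross=68.418; C₋=(5.2190,-6.8978) cross=-68.418
  mode - wants cross < 0 → take C=(5.2190,-6.8978) (cross=-68.418)
ex = (C−B)/|BC| = (0.3035,-0.9528); ey = (0.9528,0.3035)
P = B + -2.26·ex + -0.63·ey = (1.2008,3.6397)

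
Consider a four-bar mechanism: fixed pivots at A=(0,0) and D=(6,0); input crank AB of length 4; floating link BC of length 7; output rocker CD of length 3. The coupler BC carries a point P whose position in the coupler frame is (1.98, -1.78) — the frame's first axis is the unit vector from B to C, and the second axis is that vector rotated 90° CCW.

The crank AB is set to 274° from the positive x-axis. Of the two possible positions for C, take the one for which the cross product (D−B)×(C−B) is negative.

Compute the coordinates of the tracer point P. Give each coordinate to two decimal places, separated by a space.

A=(0,0), D=(6.00,0)
B = A + 4.00·(cos274°, sin274°) = (0.2790, -3.9903)
|BD| = 6.9751
circle(B,7.00) ∩ circle(D,3.00): a=6.3549, h=2.9352
  candidates: C₊=(3.8122,2.0527) cross=20.473; C₋=(7.1705,-2.7622) cross=-20.473
  mode - wants cross < 0 → take C=(7.1705,-2.7622) (cross=-20.473)
ex = (C−B)/|BC| = (0.9845,0.1754); ey = (-0.1754,0.9845)
P = B + 1.98·ex + -1.78·ey = (2.5406,-5.3953)

2.54 -5.40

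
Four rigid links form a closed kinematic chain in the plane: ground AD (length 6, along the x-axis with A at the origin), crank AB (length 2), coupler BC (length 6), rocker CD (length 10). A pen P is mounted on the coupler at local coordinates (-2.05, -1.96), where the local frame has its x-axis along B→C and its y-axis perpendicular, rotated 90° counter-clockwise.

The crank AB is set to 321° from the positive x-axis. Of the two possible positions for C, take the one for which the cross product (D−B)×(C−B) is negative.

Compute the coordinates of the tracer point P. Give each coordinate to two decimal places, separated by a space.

1.10 1.54

A=(0,0), D=(6.00,0)
B = A + 2.00·(cos321°, sin321°) = (1.5543, -1.2586)
|BD| = 4.6204
circle(B,6.00) ∩ circle(D,10.00): a=-4.6155, h=3.8337
  candidates: C₊=(-3.9310,1.1727) cross=17.713; C₋=(-1.8424,-6.2046) cross=-17.713
  mode - wants cross < 0 → take C=(-1.8424,-6.2046) (cross=-17.713)
ex = (C−B)/|BC| = (-0.5661,-0.8243); ey = (0.8243,-0.5661)
P = B + -2.05·ex + -1.96·ey = (1.0991,1.5408)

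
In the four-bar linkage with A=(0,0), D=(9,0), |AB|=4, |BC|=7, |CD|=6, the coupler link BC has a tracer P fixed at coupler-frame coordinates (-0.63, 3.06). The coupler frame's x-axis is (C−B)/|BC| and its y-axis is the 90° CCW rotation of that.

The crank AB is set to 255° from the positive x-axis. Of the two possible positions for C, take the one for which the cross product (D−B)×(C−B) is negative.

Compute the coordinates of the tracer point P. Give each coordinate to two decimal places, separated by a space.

-1.11 -0.74

A=(0,0), D=(9.00,0)
B = A + 4.00·(cos255°, sin255°) = (-1.0353, -3.8637)
|BD| = 10.7534
circle(B,7.00) ∩ circle(D,6.00): a=5.9811, h=3.6367
  candidates: C₊=(3.2398,1.6792) cross=39.107; C₋=(5.8531,-5.1086) cross=-39.107
  mode - wants cross < 0 → take C=(5.8531,-5.1086) (cross=-39.107)
ex = (C−B)/|BC| = (0.9841,-0.1778); ey = (0.1778,0.9841)
P = B + -0.63·ex + 3.06·ey = (-1.1111,-0.7404)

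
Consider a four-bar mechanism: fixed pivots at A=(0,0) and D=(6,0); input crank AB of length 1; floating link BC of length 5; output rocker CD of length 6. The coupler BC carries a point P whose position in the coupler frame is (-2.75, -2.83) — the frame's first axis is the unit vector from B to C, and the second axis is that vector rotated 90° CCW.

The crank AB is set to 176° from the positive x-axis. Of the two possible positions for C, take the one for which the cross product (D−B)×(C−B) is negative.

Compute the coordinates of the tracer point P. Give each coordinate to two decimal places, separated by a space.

-4.86 0.88

A=(0,0), D=(6.00,0)
B = A + 1.00·(cos176°, sin176°) = (-0.9976, 0.0698)
|BD| = 6.9979
circle(B,5.00) ∩ circle(D,6.00): a=2.7130, h=4.2000
  candidates: C₊=(1.7572,4.2425) cross=29.391; C₋=(1.6734,-4.1570) cross=-29.391
  mode - wants cross < 0 → take C=(1.6734,-4.1570) (cross=-29.391)
ex = (C−B)/|BC| = (0.5342,-0.8454); ey = (0.8454,0.5342)
P = B + -2.75·ex + -2.83·ey = (-4.8590,0.8827)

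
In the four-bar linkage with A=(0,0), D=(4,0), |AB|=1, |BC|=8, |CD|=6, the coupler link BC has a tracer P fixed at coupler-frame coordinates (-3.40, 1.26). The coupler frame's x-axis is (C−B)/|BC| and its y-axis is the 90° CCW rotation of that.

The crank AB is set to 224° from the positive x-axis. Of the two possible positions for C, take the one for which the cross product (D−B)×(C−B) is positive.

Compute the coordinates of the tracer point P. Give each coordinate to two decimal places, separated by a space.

-3.64 -2.84

A=(0,0), D=(4.00,0)
B = A + 1.00·(cos224°, sin224°) = (-0.7193, -0.6947)
|BD| = 4.7702
circle(B,8.00) ∩ circle(D,6.00): a=5.3200, h=5.9748
  candidates: C₊=(3.6739,5.9911) cross=28.501; C₋=(5.4140,-5.8310) cross=-28.501
  mode + wants cross > 0 → take C=(3.6739,5.9911) (cross=28.501)
ex = (C−B)/|BC| = (0.5492,0.8357); ey = (-0.8357,0.5492)
P = B + -3.40·ex + 1.26·ey = (-3.6395,-2.8442)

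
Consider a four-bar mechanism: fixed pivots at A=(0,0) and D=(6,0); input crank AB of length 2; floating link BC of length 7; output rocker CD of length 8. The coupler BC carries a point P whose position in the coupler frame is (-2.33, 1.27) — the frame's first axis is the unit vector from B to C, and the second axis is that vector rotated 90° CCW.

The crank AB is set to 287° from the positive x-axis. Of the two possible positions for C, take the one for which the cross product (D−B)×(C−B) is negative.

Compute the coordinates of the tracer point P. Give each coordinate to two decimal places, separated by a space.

0.41 0.74

A=(0,0), D=(6.00,0)
B = A + 2.00·(cos287°, sin287°) = (0.5847, -1.9126)
|BD| = 5.7431
circle(B,7.00) ∩ circle(D,8.00): a=1.5656, h=6.8227
  candidates: C₊=(-0.2111,5.0420) cross=39.183; C₋=(4.3331,-7.8244) cross=-39.183
  mode - wants cross < 0 → take C=(4.3331,-7.8244) (cross=-39.183)
ex = (C−B)/|BC| = (0.5355,-0.8445); ey = (0.8445,0.5355)
P = B + -2.33·ex + 1.27·ey = (0.4096,0.7352)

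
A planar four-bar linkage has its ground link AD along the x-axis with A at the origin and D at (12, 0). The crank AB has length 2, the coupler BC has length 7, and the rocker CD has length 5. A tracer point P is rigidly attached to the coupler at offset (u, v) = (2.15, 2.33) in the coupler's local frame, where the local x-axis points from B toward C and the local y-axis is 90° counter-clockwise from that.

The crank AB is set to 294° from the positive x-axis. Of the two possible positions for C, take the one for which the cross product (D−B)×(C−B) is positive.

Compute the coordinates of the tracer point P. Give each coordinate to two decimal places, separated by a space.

1.76 1.20

A=(0,0), D=(12.00,0)
B = A + 2.00·(cos294°, sin294°) = (0.8135, -1.8271)
|BD| = 11.3348
circle(B,7.00) ∩ circle(D,5.00): a=6.7261, h=1.9391
  candidates: C₊=(7.1390,1.1708) cross=21.979; C₋=(7.7641,-2.6566) cross=-21.979
  mode + wants cross > 0 → take C=(7.1390,1.1708) (cross=21.979)
ex = (C−B)/|BC| = (0.9036,0.4283); ey = (-0.4283,0.9036)
P = B + 2.15·ex + 2.33·ey = (1.7584,1.1992)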